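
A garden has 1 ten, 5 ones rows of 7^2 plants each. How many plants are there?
Convert 7^2 (power) → 49 (decimal)
Convert 1 ten, 5 ones (place-value notation) → 1×10 + 5 = 15 (decimal)
Compute 49 × 15 = 735
735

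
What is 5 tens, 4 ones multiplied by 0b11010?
Convert 5 tens, 4 ones (place-value notation) → 5×10 + 4 = 54 (decimal)
Convert 0b11010 (binary) → 16 + 8 + 2 = 26 (decimal)
Compute 54 × 26 = 1404
1404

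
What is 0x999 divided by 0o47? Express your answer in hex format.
Convert 0x999 (hexadecimal) → 9×256 + 9×16 + 9 = 2457 (decimal)
Convert 0o47 (octal) → 4×8 + 7 = 39 (decimal)
Compute 2457 ÷ 39 = 63
Convert 63 (decimal) → 63 = 3×16 + 15 → 0x3F (hexadecimal)
0x3F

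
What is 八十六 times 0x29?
Convert 八十六 (Chinese numeral) → 8×10 + 6 = 86 (decimal)
Convert 0x29 (hexadecimal) → 2×16 + 9 = 41 (decimal)
Compute 86 × 41 = 3526
3526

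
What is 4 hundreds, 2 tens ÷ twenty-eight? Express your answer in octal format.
Convert 4 hundreds, 2 tens (place-value notation) → 4×100 + 2×10 = 420 (decimal)
Convert twenty-eight (English words) → 28 (decimal)
Compute 420 ÷ 28 = 15
Convert 15 (decimal) → 15 = 1×8 + 7 → 0o17 (octal)
0o17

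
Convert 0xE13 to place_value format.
Convert 0xE13 (hexadecimal) → 14×256 + 1×16 + 3 = 3603 (decimal)
Convert 3603 (decimal) → 3603 = 3×1000 + 6×100 + 3 → 3 thousands, 6 hundreds, 3 ones (place-value notation)
3 thousands, 6 hundreds, 3 ones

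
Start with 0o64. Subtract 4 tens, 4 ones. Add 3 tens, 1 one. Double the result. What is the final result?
Convert 0o64 (octal) → 6×8 + 4 = 52 (decimal)
Start: 52
Convert 4 tens, 4 ones (place-value notation) → 4×10 + 4 = 44 (decimal)
52 - 44 = 8
Convert 3 tens, 1 one (place-value notation) → 3×10 + 1 = 31 (decimal)
8 + 31 = 39
39 × 2 = 78
78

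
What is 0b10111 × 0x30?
Convert 0b10111 (binary) → 16 + 4 + 2 + 1 = 23 (decimal)
Convert 0x30 (hexadecimal) → 3×16 = 48 (decimal)
Compute 23 × 48 = 1104
1104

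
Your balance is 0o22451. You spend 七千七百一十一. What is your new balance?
Convert 0o22451 (octal) → 2×4096 + 2×512 + 4×64 + 5×8 + 1 = 9513 (decimal)
Convert 七千七百一十一 (Chinese numeral) → 7×1000 + 7×100 + 1×10 + 1 = 7711 (decimal)
Compute 9513 - 7711 = 1802
1802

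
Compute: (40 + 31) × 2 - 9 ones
Convert 9 ones (place-value notation) → 9 (decimal)
Expression in decimal: (40 + 31) × 2 - 9
Parentheses first: 40 + 31 = 71
Multiply: 71 × 2 = 142
Subtract: 142 - 9 = 133
133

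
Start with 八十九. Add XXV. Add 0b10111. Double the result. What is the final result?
Convert 八十九 (Chinese numeral) → 8×10 + 9 = 89 (decimal)
Start: 89
Convert XXV (Roman numeral) → 10 + 10 + 5 = 25 (decimal)
89 + 25 = 114
Convert 0b10111 (binary) → 16 + 4 + 2 + 1 = 23 (decimal)
114 + 23 = 137
137 × 2 = 274
274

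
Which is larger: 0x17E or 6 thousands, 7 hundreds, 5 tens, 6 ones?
Convert 0x17E (hexadecimal) → 1×256 + 7×16 + 14 = 382 (decimal)
Convert 6 thousands, 7 hundreds, 5 tens, 6 ones (place-value notation) → 6×1000 + 7×100 + 5×10 + 6 = 6756 (decimal)
Compare 382 vs 6756: larger = 6756
6756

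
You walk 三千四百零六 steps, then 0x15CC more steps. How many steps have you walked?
Convert 三千四百零六 (Chinese numeral) → 3×1000 + 4×100 + 6 = 3406 (decimal)
Convert 0x15CC (hexadecimal) → 1×4096 + 5×256 + 12×16 + 12 = 5580 (decimal)
Compute 3406 + 5580 = 8986
8986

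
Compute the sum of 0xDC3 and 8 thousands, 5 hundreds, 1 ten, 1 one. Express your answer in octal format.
Convert 0xDC3 (hexadecimal) → 13×256 + 12×16 + 3 = 3523 (decimal)
Convert 8 thousands, 5 hundreds, 1 ten, 1 one (place-value notation) → 8×1000 + 5×100 + 1×10 + 1 = 8511 (decimal)
Compute 3523 + 8511 = 12034
Convert 12034 (decimal) → 12034 = 2×4096 + 7×512 + 4×64 + 2 → 0o27402 (octal)
0o27402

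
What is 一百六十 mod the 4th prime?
Convert 一百六十 (Chinese numeral) → 1×100 + 6×10 = 160 (decimal)
Convert the 4th prime (prime index) → 7 (decimal)
Compute 160 mod 7 = 6
6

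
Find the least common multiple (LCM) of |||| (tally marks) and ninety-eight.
Convert |||| (tally marks) → 4 (decimal)
Convert ninety-eight (English words) → 98 (decimal)
Compute lcm(4, 98) = 196
196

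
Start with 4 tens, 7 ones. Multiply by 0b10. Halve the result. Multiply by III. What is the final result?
Convert 4 tens, 7 ones (place-value notation) → 4×10 + 7 = 47 (decimal)
Start: 47
Convert 0b10 (binary) → 2 (decimal)
47 × 2 = 94
94 ÷ 2 = 47
Convert III (Roman numeral) → 1 + 1 + 1 = 3 (decimal)
47 × 3 = 141
141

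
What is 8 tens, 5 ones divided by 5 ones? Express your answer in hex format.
Convert 8 tens, 5 ones (place-value notation) → 8×10 + 5 = 85 (decimal)
Convert 5 ones (place-value notation) → 5 (decimal)
Compute 85 ÷ 5 = 17
Convert 17 (decimal) → 17 = 1×16 + 1 → 0x11 (hexadecimal)
0x11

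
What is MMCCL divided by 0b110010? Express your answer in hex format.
Convert MMCCL (Roman numeral) → 1000 + 1000 + 100 + 100 + 50 = 2250 (decimal)
Convert 0b110010 (binary) → 32 + 16 + 2 = 50 (decimal)
Compute 2250 ÷ 50 = 45
Convert 45 (decimal) → 45 = 2×16 + 13 → 0x2D (hexadecimal)
0x2D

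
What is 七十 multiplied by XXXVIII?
Convert 七十 (Chinese numeral) → 7×10 = 70 (decimal)
Convert XXXVIII (Roman numeral) → 10 + 10 + 10 + 5 + 1 + 1 + 1 = 38 (decimal)
Compute 70 × 38 = 2660
2660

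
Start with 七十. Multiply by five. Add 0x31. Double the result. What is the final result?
Convert 七十 (Chinese numeral) → 7×10 = 70 (decimal)
Start: 70
Convert five (English words) → 5 (decimal)
70 × 5 = 350
Convert 0x31 (hexadecimal) → 3×16 + 1 = 49 (decimal)
350 + 49 = 399
399 × 2 = 798
798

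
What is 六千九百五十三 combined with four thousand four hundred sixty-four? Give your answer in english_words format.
Convert 六千九百五十三 (Chinese numeral) → 6×1000 + 9×100 + 5×10 + 3 = 6953 (decimal)
Convert four thousand four hundred sixty-four (English words) → 4×1000 + 4×100 + 64 = 4464 (decimal)
Compute 6953 + 4464 = 11417
Convert 11417 (decimal) → 11417 = 11×1000 + 4×100 + 17 → eleven thousand four hundred seventeen (English words)
eleven thousand four hundred seventeen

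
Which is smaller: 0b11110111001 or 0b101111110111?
Convert 0b11110111001 (binary) → 1024 + 512 + 256 + 128 + 32 + 16 + 8 + 1 = 1977 (decimal)
Convert 0b101111110111 (binary) → 2048 + 512 + 256 + 128 + 64 + 32 + 16 + 4 + 2 + 1 = 3063 (decimal)
Compare 1977 vs 3063: smaller = 1977
1977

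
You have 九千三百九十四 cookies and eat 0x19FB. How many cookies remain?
Convert 九千三百九十四 (Chinese numeral) → 9×1000 + 3×100 + 9×10 + 4 = 9394 (decimal)
Convert 0x19FB (hexadecimal) → 1×4096 + 9×256 + 15×16 + 11 = 6651 (decimal)
Compute 9394 - 6651 = 2743
2743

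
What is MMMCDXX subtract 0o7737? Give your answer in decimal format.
Convert MMMCDXX (Roman numeral) → 1000 + 1000 + 1000 + 400 + 10 + 10 = 3420 (decimal)
Convert 0o7737 (octal) → 7×512 + 7×64 + 3×8 + 7 = 4063 (decimal)
Compute 3420 - 4063 = -643
-643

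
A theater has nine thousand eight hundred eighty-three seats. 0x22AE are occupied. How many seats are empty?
Convert nine thousand eight hundred eighty-three (English words) → 9×1000 + 8×100 + 83 = 9883 (decimal)
Convert 0x22AE (hexadecimal) → 2×4096 + 2×256 + 10×16 + 14 = 8878 (decimal)
Compute 9883 - 8878 = 1005
1005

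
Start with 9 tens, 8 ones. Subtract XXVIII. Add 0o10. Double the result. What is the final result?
Convert 9 tens, 8 ones (place-value notation) → 9×10 + 8 = 98 (decimal)
Start: 98
Convert XXVIII (Roman numeral) → 10 + 10 + 5 + 1 + 1 + 1 = 28 (decimal)
98 - 28 = 70
Convert 0o10 (octal) → 1×8 = 8 (decimal)
70 + 8 = 78
78 × 2 = 156
156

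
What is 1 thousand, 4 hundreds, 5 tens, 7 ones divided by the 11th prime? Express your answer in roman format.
Convert 1 thousand, 4 hundreds, 5 tens, 7 ones (place-value notation) → 1×1000 + 4×100 + 5×10 + 7 = 1457 (decimal)
Convert the 11th prime (prime index) → 31 (decimal)
Compute 1457 ÷ 31 = 47
Convert 47 (decimal) → 47 = 40 + 5 + 1 + 1 → XLVII (Roman numeral)
XLVII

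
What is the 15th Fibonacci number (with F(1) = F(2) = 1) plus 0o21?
The 15th Fibonacci number (with F(1) = F(2) = 1): 1, 1, 2, 3, 5, 8, 13, 21, 34, 55, 89, 144, 233, 377, 610 → 610
Convert 0o21 (octal) → 2×8 + 1 = 17 (decimal)
Compute 610 + 17 = 627
627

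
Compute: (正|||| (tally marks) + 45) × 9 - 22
Convert 正|||| (tally marks) → 5 + 4 = 9 (decimal)
Expression in decimal: (9 + 45) × 9 - 22
Parentheses first: 9 + 45 = 54
Multiply: 54 × 9 = 486
Subtract: 486 - 22 = 464
464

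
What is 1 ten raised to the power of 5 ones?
Convert 1 ten (place-value notation) → 1×10 = 10 (decimal)
Convert 5 ones (place-value notation) → 5 (decimal)
Compute 10 ^ 5 = 100000
100000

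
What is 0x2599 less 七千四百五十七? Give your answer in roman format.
Convert 0x2599 (hexadecimal) → 2×4096 + 5×256 + 9×16 + 9 = 9625 (decimal)
Convert 七千四百五十七 (Chinese numeral) → 7×1000 + 4×100 + 5×10 + 7 = 7457 (decimal)
Compute 9625 - 7457 = 2168
Convert 2168 (decimal) → 2168 = 1000 + 1000 + 100 + 50 + 10 + 5 + 1 + 1 + 1 → MMCLXVIII (Roman numeral)
MMCLXVIII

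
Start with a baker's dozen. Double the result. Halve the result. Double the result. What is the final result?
Convert a baker's dozen (colloquial) → 13 (decimal)
Start: 13
13 × 2 = 26
26 ÷ 2 = 13
13 × 2 = 26
26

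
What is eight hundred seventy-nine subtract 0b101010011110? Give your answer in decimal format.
Convert eight hundred seventy-nine (English words) → 8×100 + 79 = 879 (decimal)
Convert 0b101010011110 (binary) → 2048 + 512 + 128 + 16 + 8 + 4 + 2 = 2718 (decimal)
Compute 879 - 2718 = -1839
-1839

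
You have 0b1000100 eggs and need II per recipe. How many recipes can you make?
Convert 0b1000100 (binary) → 64 + 4 = 68 (decimal)
Convert II (Roman numeral) → 1 + 1 = 2 (decimal)
Compute 68 ÷ 2 = 34
34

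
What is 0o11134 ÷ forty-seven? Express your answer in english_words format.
Convert 0o11134 (octal) → 1×4096 + 1×512 + 1×64 + 3×8 + 4 = 4700 (decimal)
Convert forty-seven (English words) → 47 (decimal)
Compute 4700 ÷ 47 = 100
Convert 100 (decimal) → 100 = 1×100 → one hundred (English words)
one hundred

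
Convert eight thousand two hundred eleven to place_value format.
Convert eight thousand two hundred eleven (English words) → 8×1000 + 2×100 + 11 = 8211 (decimal)
Convert 8211 (decimal) → 8211 = 8×1000 + 2×100 + 1×10 + 1 → 8 thousands, 2 hundreds, 1 ten, 1 one (place-value notation)
8 thousands, 2 hundreds, 1 ten, 1 one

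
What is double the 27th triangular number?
The 27th triangular number = 27×28/2 = 378
Compute 378 × 2 = 756
756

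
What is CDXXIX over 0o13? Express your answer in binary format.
Convert CDXXIX (Roman numeral) → 400 + 10 + 10 + 9 = 429 (decimal)
Convert 0o13 (octal) → 1×8 + 3 = 11 (decimal)
Compute 429 ÷ 11 = 39
Convert 39 (decimal) → 39 = 32 + 4 + 2 + 1 → 0b100111 (binary)
0b100111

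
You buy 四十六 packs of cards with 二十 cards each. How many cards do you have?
Convert 二十 (Chinese numeral) → 2×10 = 20 (decimal)
Convert 四十六 (Chinese numeral) → 4×10 + 6 = 46 (decimal)
Compute 20 × 46 = 920
920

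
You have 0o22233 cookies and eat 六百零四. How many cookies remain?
Convert 0o22233 (octal) → 2×4096 + 2×512 + 2×64 + 3×8 + 3 = 9371 (decimal)
Convert 六百零四 (Chinese numeral) → 6×100 + 4 = 604 (decimal)
Compute 9371 - 604 = 8767
8767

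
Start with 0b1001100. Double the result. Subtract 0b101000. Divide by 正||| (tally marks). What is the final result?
Convert 0b1001100 (binary) → 64 + 8 + 4 = 76 (decimal)
Start: 76
76 × 2 = 152
Convert 0b101000 (binary) → 32 + 8 = 40 (decimal)
152 - 40 = 112
Convert 正||| (tally marks) → 5 + 3 = 8 (decimal)
112 ÷ 8 = 14
14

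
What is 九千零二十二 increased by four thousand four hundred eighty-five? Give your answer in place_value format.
Convert 九千零二十二 (Chinese numeral) → 9×1000 + 2×10 + 2 = 9022 (decimal)
Convert four thousand four hundred eighty-five (English words) → 4×1000 + 4×100 + 85 = 4485 (decimal)
Compute 9022 + 4485 = 13507
Convert 13507 (decimal) → 13507 = 13×1000 + 5×100 + 7 → 13 thousands, 5 hundreds, 7 ones (place-value notation)
13 thousands, 5 hundreds, 7 ones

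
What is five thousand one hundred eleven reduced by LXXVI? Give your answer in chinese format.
Convert five thousand one hundred eleven (English words) → 5×1000 + 1×100 + 11 = 5111 (decimal)
Convert LXXVI (Roman numeral) → 50 + 10 + 10 + 5 + 1 = 76 (decimal)
Compute 5111 - 76 = 5035
Convert 5035 (decimal) → 5035 = 5×1000 + 3×10 + 5 → 五千零三十五 (Chinese numeral)
五千零三十五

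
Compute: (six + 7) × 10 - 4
Convert six (English words) → 6 (decimal)
Expression in decimal: (6 + 7) × 10 - 4
Parentheses first: 6 + 7 = 13
Multiply: 13 × 10 = 130
Subtract: 130 - 4 = 126
126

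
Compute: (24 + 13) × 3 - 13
Parentheses first: 24 + 13 = 37
Multiply: 37 × 3 = 111
Subtract: 111 - 13 = 98
98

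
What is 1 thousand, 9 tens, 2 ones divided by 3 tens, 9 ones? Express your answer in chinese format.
Convert 1 thousand, 9 tens, 2 ones (place-value notation) → 1×1000 + 9×10 + 2 = 1092 (decimal)
Convert 3 tens, 9 ones (place-value notation) → 3×10 + 9 = 39 (decimal)
Compute 1092 ÷ 39 = 28
Convert 28 (decimal) → 28 = 2×10 + 8 → 二十八 (Chinese numeral)
二十八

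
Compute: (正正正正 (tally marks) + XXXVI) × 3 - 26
Convert 正正正正 (tally marks) → 5 + 5 + 5 + 5 = 20 (decimal)
Convert XXXVI (Roman numeral) → 10 + 10 + 10 + 5 + 1 = 36 (decimal)
Expression in decimal: (20 + 36) × 3 - 26
Parentheses first: 20 + 36 = 56
Multiply: 56 × 3 = 168
Subtract: 168 - 26 = 142
142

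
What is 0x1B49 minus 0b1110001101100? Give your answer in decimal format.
Convert 0x1B49 (hexadecimal) → 1×4096 + 11×256 + 4×16 + 9 = 6985 (decimal)
Convert 0b1110001101100 (binary) → 4096 + 2048 + 1024 + 64 + 32 + 8 + 4 = 7276 (decimal)
Compute 6985 - 7276 = -291
-291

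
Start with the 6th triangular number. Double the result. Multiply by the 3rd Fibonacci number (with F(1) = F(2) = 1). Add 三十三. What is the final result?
Convert the 6th triangular number (triangular index) → 6×7/2 = 21 (decimal)
Start: 21
21 × 2 = 42
Convert the 3rd Fibonacci number (with F(1) = F(2) = 1) (Fibonacci index) → 1, 1, 2 → 2 (decimal)
42 × 2 = 84
Convert 三十三 (Chinese numeral) → 3×10 + 3 = 33 (decimal)
84 + 33 = 117
117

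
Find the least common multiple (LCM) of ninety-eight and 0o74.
Convert ninety-eight (English words) → 98 (decimal)
Convert 0o74 (octal) → 7×8 + 4 = 60 (decimal)
Compute lcm(98, 60) = 2940
2940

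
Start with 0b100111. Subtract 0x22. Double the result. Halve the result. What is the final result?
Convert 0b100111 (binary) → 32 + 4 + 2 + 1 = 39 (decimal)
Start: 39
Convert 0x22 (hexadecimal) → 2×16 + 2 = 34 (decimal)
39 - 34 = 5
5 × 2 = 10
10 ÷ 2 = 5
5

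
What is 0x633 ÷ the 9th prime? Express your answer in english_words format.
Convert 0x633 (hexadecimal) → 6×256 + 3×16 + 3 = 1587 (decimal)
Convert the 9th prime (prime index) → 23 (decimal)
Compute 1587 ÷ 23 = 69
Convert 69 (decimal) → sixty-nine (English words)
sixty-nine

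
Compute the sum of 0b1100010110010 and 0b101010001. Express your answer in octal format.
Convert 0b1100010110010 (binary) → 4096 + 2048 + 128 + 32 + 16 + 2 = 6322 (decimal)
Convert 0b101010001 (binary) → 256 + 64 + 16 + 1 = 337 (decimal)
Compute 6322 + 337 = 6659
Convert 6659 (decimal) → 6659 = 1×4096 + 5×512 + 3 → 0o15003 (octal)
0o15003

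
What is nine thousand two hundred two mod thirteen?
Convert nine thousand two hundred two (English words) → 9×1000 + 2×100 + 2 = 9202 (decimal)
Convert thirteen (English words) → 13 (decimal)
Compute 9202 mod 13 = 11
11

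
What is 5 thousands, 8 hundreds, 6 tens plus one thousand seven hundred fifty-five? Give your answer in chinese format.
Convert 5 thousands, 8 hundreds, 6 tens (place-value notation) → 5×1000 + 8×100 + 6×10 = 5860 (decimal)
Convert one thousand seven hundred fifty-five (English words) → 1×1000 + 7×100 + 55 = 1755 (decimal)
Compute 5860 + 1755 = 7615
Convert 7615 (decimal) → 7615 = 7×1000 + 6×100 + 1×10 + 5 → 七千六百一十五 (Chinese numeral)
七千六百一十五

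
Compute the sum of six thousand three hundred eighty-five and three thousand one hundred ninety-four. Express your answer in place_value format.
Convert six thousand three hundred eighty-five (English words) → 6×1000 + 3×100 + 85 = 6385 (decimal)
Convert three thousand one hundred ninety-four (English words) → 3×1000 + 1×100 + 94 = 3194 (decimal)
Compute 6385 + 3194 = 9579
Convert 9579 (decimal) → 9579 = 9×1000 + 5×100 + 7×10 + 9 → 9 thousands, 5 hundreds, 7 tens, 9 ones (place-value notation)
9 thousands, 5 hundreds, 7 tens, 9 ones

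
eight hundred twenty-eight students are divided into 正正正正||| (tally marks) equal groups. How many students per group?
Convert eight hundred twenty-eight (English words) → 8×100 + 28 = 828 (decimal)
Convert 正正正正||| (tally marks) → 5 + 5 + 5 + 5 + 3 = 23 (decimal)
Compute 828 ÷ 23 = 36
36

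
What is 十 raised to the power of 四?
Convert 十 (Chinese numeral) → 1×10 = 10 (decimal)
Convert 四 (Chinese numeral) → 4 (decimal)
Compute 10 ^ 4 = 10000
10000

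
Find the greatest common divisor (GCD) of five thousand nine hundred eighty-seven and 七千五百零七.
Convert five thousand nine hundred eighty-seven (English words) → 5×1000 + 9×100 + 87 = 5987 (decimal)
Convert 七千五百零七 (Chinese numeral) → 7×1000 + 5×100 + 7 = 7507 (decimal)
Compute gcd(5987, 7507) = 1
1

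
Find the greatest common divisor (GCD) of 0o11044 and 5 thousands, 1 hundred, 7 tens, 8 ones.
Convert 0o11044 (octal) → 1×4096 + 1×512 + 4×8 + 4 = 4644 (decimal)
Convert 5 thousands, 1 hundred, 7 tens, 8 ones (place-value notation) → 5×1000 + 1×100 + 7×10 + 8 = 5178 (decimal)
Compute gcd(4644, 5178) = 6
6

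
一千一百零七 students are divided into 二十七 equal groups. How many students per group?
Convert 一千一百零七 (Chinese numeral) → 1×1000 + 1×100 + 7 = 1107 (decimal)
Convert 二十七 (Chinese numeral) → 2×10 + 7 = 27 (decimal)
Compute 1107 ÷ 27 = 41
41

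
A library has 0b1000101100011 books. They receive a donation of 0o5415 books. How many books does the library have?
Convert 0b1000101100011 (binary) → 4096 + 256 + 64 + 32 + 2 + 1 = 4451 (decimal)
Convert 0o5415 (octal) → 5×512 + 4×64 + 1×8 + 5 = 2829 (decimal)
Compute 4451 + 2829 = 7280
7280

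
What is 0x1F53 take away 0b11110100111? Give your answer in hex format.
Convert 0x1F53 (hexadecimal) → 1×4096 + 15×256 + 5×16 + 3 = 8019 (decimal)
Convert 0b11110100111 (binary) → 1024 + 512 + 256 + 128 + 32 + 4 + 2 + 1 = 1959 (decimal)
Compute 8019 - 1959 = 6060
Convert 6060 (decimal) → 6060 = 1×4096 + 7×256 + 10×16 + 12 → 0x17AC (hexadecimal)
0x17AC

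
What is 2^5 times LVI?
Convert 2^5 (power) → 32 (decimal)
Convert LVI (Roman numeral) → 50 + 5 + 1 = 56 (decimal)
Compute 32 × 56 = 1792
1792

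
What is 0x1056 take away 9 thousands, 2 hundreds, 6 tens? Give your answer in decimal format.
Convert 0x1056 (hexadecimal) → 1×4096 + 5×16 + 6 = 4182 (decimal)
Convert 9 thousands, 2 hundreds, 6 tens (place-value notation) → 9×1000 + 2×100 + 6×10 = 9260 (decimal)
Compute 4182 - 9260 = -5078
-5078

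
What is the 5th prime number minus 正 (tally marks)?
The 5th prime number = 11
Convert 正 (tally marks) → 5 (decimal)
Compute 11 - 5 = 6
6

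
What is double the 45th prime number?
The 45th prime number = 197
Compute 197 × 2 = 394
394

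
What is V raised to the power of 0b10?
Convert V (Roman numeral) → 5 (decimal)
Convert 0b10 (binary) → 2 (decimal)
Compute 5 ^ 2 = 25
25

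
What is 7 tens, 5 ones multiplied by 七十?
Convert 7 tens, 5 ones (place-value notation) → 7×10 + 5 = 75 (decimal)
Convert 七十 (Chinese numeral) → 7×10 = 70 (decimal)
Compute 75 × 70 = 5250
5250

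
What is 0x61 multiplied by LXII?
Convert 0x61 (hexadecimal) → 6×16 + 1 = 97 (decimal)
Convert LXII (Roman numeral) → 50 + 10 + 1 + 1 = 62 (decimal)
Compute 97 × 62 = 6014
6014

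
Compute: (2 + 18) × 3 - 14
Parentheses first: 2 + 18 = 20
Multiply: 20 × 3 = 60
Subtract: 60 - 14 = 46
46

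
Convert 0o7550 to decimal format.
Convert 0o7550 (octal) → 7×512 + 5×64 + 5×8 = 3944 (decimal)
3944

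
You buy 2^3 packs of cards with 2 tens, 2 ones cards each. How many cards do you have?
Convert 2 tens, 2 ones (place-value notation) → 2×10 + 2 = 22 (decimal)
Convert 2^3 (power) → 8 (decimal)
Compute 22 × 8 = 176
176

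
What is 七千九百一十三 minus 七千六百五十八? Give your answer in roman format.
Convert 七千九百一十三 (Chinese numeral) → 7×1000 + 9×100 + 1×10 + 3 = 7913 (decimal)
Convert 七千六百五十八 (Chinese numeral) → 7×1000 + 6×100 + 5×10 + 8 = 7658 (decimal)
Compute 7913 - 7658 = 255
Convert 255 (decimal) → 255 = 100 + 100 + 50 + 5 → CCLV (Roman numeral)
CCLV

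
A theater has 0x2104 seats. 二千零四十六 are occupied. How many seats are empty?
Convert 0x2104 (hexadecimal) → 2×4096 + 1×256 + 4 = 8452 (decimal)
Convert 二千零四十六 (Chinese numeral) → 2×1000 + 4×10 + 6 = 2046 (decimal)
Compute 8452 - 2046 = 6406
6406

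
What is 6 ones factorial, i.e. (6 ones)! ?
Convert 6 ones (place-value notation) → 6 (decimal)
Compute 6! = 720
720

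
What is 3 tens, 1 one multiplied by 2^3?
Convert 3 tens, 1 one (place-value notation) → 3×10 + 1 = 31 (decimal)
Convert 2^3 (power) → 8 (decimal)
Compute 31 × 8 = 248
248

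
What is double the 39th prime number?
The 39th prime number = 167
Compute 167 × 2 = 334
334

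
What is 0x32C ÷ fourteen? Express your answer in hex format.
Convert 0x32C (hexadecimal) → 3×256 + 2×16 + 12 = 812 (decimal)
Convert fourteen (English words) → 14 (decimal)
Compute 812 ÷ 14 = 58
Convert 58 (decimal) → 58 = 3×16 + 10 → 0x3A (hexadecimal)
0x3A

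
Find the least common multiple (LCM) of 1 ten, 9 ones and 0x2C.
Convert 1 ten, 9 ones (place-value notation) → 1×10 + 9 = 19 (decimal)
Convert 0x2C (hexadecimal) → 2×16 + 12 = 44 (decimal)
Compute lcm(19, 44) = 836
836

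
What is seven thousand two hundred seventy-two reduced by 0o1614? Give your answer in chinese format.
Convert seven thousand two hundred seventy-two (English words) → 7×1000 + 2×100 + 72 = 7272 (decimal)
Convert 0o1614 (octal) → 1×512 + 6×64 + 1×8 + 4 = 908 (decimal)
Compute 7272 - 908 = 6364
Convert 6364 (decimal) → 6364 = 6×1000 + 3×100 + 6×10 + 4 → 六千三百六十四 (Chinese numeral)
六千三百六十四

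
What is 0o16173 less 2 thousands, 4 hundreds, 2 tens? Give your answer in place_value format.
Convert 0o16173 (octal) → 1×4096 + 6×512 + 1×64 + 7×8 + 3 = 7291 (decimal)
Convert 2 thousands, 4 hundreds, 2 tens (place-value notation) → 2×1000 + 4×100 + 2×10 = 2420 (decimal)
Compute 7291 - 2420 = 4871
Convert 4871 (decimal) → 4871 = 4×1000 + 8×100 + 7×10 + 1 → 4 thousands, 8 hundreds, 7 tens, 1 one (place-value notation)
4 thousands, 8 hundreds, 7 tens, 1 one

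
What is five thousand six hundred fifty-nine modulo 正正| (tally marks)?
Convert five thousand six hundred fifty-nine (English words) → 5×1000 + 6×100 + 59 = 5659 (decimal)
Convert 正正| (tally marks) → 5 + 5 + 1 = 11 (decimal)
Compute 5659 mod 11 = 5
5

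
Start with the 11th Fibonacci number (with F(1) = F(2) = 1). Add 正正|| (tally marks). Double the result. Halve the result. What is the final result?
Convert the 11th Fibonacci number (with F(1) = F(2) = 1) (Fibonacci index) → 1, 1, 2, 3, 5, 8, 13, 21, 34, 55, 89 → 89 (decimal)
Start: 89
Convert 正正|| (tally marks) → 5 + 5 + 2 = 12 (decimal)
89 + 12 = 101
101 × 2 = 202
202 ÷ 2 = 101
101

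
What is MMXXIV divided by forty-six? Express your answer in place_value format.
Convert MMXXIV (Roman numeral) → 1000 + 1000 + 10 + 10 + 4 = 2024 (decimal)
Convert forty-six (English words) → 46 (decimal)
Compute 2024 ÷ 46 = 44
Convert 44 (decimal) → 44 = 4×10 + 4 → 4 tens, 4 ones (place-value notation)
4 tens, 4 ones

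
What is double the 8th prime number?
The 8th prime number = 19
Compute 19 × 2 = 38
38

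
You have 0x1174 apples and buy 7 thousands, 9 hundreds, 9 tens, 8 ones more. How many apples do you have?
Convert 0x1174 (hexadecimal) → 1×4096 + 1×256 + 7×16 + 4 = 4468 (decimal)
Convert 7 thousands, 9 hundreds, 9 tens, 8 ones (place-value notation) → 7×1000 + 9×100 + 9×10 + 8 = 7998 (decimal)
Compute 4468 + 7998 = 12466
12466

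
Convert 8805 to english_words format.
Convert 8805 (decimal) → 8805 = 8×1000 + 8×100 + 5 → eight thousand eight hundred five (English words)
eight thousand eight hundred five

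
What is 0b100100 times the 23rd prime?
Convert 0b100100 (binary) → 32 + 4 = 36 (decimal)
Convert the 23rd prime (prime index) → 83 (decimal)
Compute 36 × 83 = 2988
2988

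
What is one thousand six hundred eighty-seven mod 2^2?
Convert one thousand six hundred eighty-seven (English words) → 1×1000 + 6×100 + 87 = 1687 (decimal)
Convert 2^2 (power) → 4 (decimal)
Compute 1687 mod 4 = 3
3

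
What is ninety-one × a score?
Convert ninety-one (English words) → 91 (decimal)
Convert a score (colloquial) → 20 (decimal)
Compute 91 × 20 = 1820
1820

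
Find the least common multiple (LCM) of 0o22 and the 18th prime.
Convert 0o22 (octal) → 2×8 + 2 = 18 (decimal)
Convert the 18th prime (prime index) → 61 (decimal)
Compute lcm(18, 61) = 1098
1098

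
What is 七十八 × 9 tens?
Convert 七十八 (Chinese numeral) → 7×10 + 8 = 78 (decimal)
Convert 9 tens (place-value notation) → 9×10 = 90 (decimal)
Compute 78 × 90 = 7020
7020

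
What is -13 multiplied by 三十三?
Convert 三十三 (Chinese numeral) → 3×10 + 3 = 33 (decimal)
Compute -13 × 33 = -429
-429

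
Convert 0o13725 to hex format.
Convert 0o13725 (octal) → 1×4096 + 3×512 + 7×64 + 2×8 + 5 = 6101 (decimal)
Convert 6101 (decimal) → 6101 = 1×4096 + 7×256 + 13×16 + 5 → 0x17D5 (hexadecimal)
0x17D5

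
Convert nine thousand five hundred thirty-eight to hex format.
Convert nine thousand five hundred thirty-eight (English words) → 9×1000 + 5×100 + 38 = 9538 (decimal)
Convert 9538 (decimal) → 9538 = 2×4096 + 5×256 + 4×16 + 2 → 0x2542 (hexadecimal)
0x2542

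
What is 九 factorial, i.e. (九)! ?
Convert 九 (Chinese numeral) → 9 (decimal)
Compute 9! = 362880
362880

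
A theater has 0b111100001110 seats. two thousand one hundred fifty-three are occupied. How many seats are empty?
Convert 0b111100001110 (binary) → 2048 + 1024 + 512 + 256 + 8 + 4 + 2 = 3854 (decimal)
Convert two thousand one hundred fifty-three (English words) → 2×1000 + 1×100 + 53 = 2153 (decimal)
Compute 3854 - 2153 = 1701
1701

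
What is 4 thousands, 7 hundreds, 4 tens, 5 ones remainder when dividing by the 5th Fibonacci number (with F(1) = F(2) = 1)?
Convert 4 thousands, 7 hundreds, 4 tens, 5 ones (place-value notation) → 4×1000 + 7×100 + 4×10 + 5 = 4745 (decimal)
Convert the 5th Fibonacci number (with F(1) = F(2) = 1) (Fibonacci index) → 1, 1, 2, 3, 5 → 5 (decimal)
Compute 4745 mod 5 = 0
0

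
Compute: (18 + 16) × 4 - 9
Parentheses first: 18 + 16 = 34
Multiply: 34 × 4 = 136
Subtract: 136 - 9 = 127
127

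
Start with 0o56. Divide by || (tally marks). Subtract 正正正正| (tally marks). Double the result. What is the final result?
Convert 0o56 (octal) → 5×8 + 6 = 46 (decimal)
Start: 46
Convert || (tally marks) → 2 (decimal)
46 ÷ 2 = 23
Convert 正正正正| (tally marks) → 5 + 5 + 5 + 5 + 1 = 21 (decimal)
23 - 21 = 2
2 × 2 = 4
4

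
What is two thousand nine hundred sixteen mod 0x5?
Convert two thousand nine hundred sixteen (English words) → 2×1000 + 9×100 + 16 = 2916 (decimal)
Convert 0x5 (hexadecimal) → 5 (decimal)
Compute 2916 mod 5 = 1
1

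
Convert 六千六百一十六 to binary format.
Convert 六千六百一十六 (Chinese numeral) → 6×1000 + 6×100 + 1×10 + 6 = 6616 (decimal)
Convert 6616 (decimal) → 6616 = 4096 + 2048 + 256 + 128 + 64 + 16 + 8 → 0b1100111011000 (binary)
0b1100111011000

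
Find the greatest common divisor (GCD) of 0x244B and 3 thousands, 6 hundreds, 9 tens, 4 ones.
Convert 0x244B (hexadecimal) → 2×4096 + 4×256 + 4×16 + 11 = 9291 (decimal)
Convert 3 thousands, 6 hundreds, 9 tens, 4 ones (place-value notation) → 3×1000 + 6×100 + 9×10 + 4 = 3694 (decimal)
Compute gcd(9291, 3694) = 1
1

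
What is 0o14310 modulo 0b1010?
Convert 0o14310 (octal) → 1×4096 + 4×512 + 3×64 + 1×8 = 6344 (decimal)
Convert 0b1010 (binary) → 8 + 2 = 10 (decimal)
Compute 6344 mod 10 = 4
4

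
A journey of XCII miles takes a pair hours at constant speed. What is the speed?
Convert XCII (Roman numeral) → 90 + 1 + 1 = 92 (decimal)
Convert a pair (colloquial) → 2 (decimal)
Compute 92 ÷ 2 = 46
46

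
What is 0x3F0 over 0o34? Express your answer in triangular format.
Convert 0x3F0 (hexadecimal) → 3×256 + 15×16 = 1008 (decimal)
Convert 0o34 (octal) → 3×8 + 4 = 28 (decimal)
Compute 1008 ÷ 28 = 36
Convert 36 (decimal) → 36 = 8×9/2 → the 8th triangular number (triangular index)
the 8th triangular number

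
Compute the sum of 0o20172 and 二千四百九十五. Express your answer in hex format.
Convert 0o20172 (octal) → 2×4096 + 1×64 + 7×8 + 2 = 8314 (decimal)
Convert 二千四百九十五 (Chinese numeral) → 2×1000 + 4×100 + 9×10 + 5 = 2495 (decimal)
Compute 8314 + 2495 = 10809
Convert 10809 (decimal) → 10809 = 2×4096 + 10×256 + 3×16 + 9 → 0x2A39 (hexadecimal)
0x2A39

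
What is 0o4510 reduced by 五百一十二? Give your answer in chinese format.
Convert 0o4510 (octal) → 4×512 + 5×64 + 1×8 = 2376 (decimal)
Convert 五百一十二 (Chinese numeral) → 5×100 + 1×10 + 2 = 512 (decimal)
Compute 2376 - 512 = 1864
Convert 1864 (decimal) → 1864 = 1×1000 + 8×100 + 6×10 + 4 → 一千八百六十四 (Chinese numeral)
一千八百六十四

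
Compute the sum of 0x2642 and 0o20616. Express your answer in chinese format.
Convert 0x2642 (hexadecimal) → 2×4096 + 6×256 + 4×16 + 2 = 9794 (decimal)
Convert 0o20616 (octal) → 2×4096 + 6×64 + 1×8 + 6 = 8590 (decimal)
Compute 9794 + 8590 = 18384
Convert 18384 (decimal) → 18384 = 1×10000 + 8×1000 + 3×100 + 8×10 + 4 → 一万八千三百八十四 (Chinese numeral)
一万八千三百八十四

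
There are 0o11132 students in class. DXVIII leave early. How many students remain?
Convert 0o11132 (octal) → 1×4096 + 1×512 + 1×64 + 3×8 + 2 = 4698 (decimal)
Convert DXVIII (Roman numeral) → 500 + 10 + 5 + 1 + 1 + 1 = 518 (decimal)
Compute 4698 - 518 = 4180
4180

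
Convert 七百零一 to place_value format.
Convert 七百零一 (Chinese numeral) → 7×100 + 1 = 701 (decimal)
Convert 701 (decimal) → 701 = 7×100 + 1 → 7 hundreds, 1 one (place-value notation)
7 hundreds, 1 one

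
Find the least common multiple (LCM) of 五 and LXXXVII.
Convert 五 (Chinese numeral) → 5 (decimal)
Convert LXXXVII (Roman numeral) → 50 + 10 + 10 + 10 + 5 + 1 + 1 = 87 (decimal)
Compute lcm(5, 87) = 435
435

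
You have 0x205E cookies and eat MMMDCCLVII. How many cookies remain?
Convert 0x205E (hexadecimal) → 2×4096 + 5×16 + 14 = 8286 (decimal)
Convert MMMDCCLVII (Roman numeral) → 1000 + 1000 + 1000 + 500 + 100 + 100 + 50 + 5 + 1 + 1 = 3757 (decimal)
Compute 8286 - 3757 = 4529
4529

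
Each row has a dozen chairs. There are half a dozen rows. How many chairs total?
Convert a dozen (colloquial) → 12 (decimal)
Convert half a dozen (colloquial) → 6 (decimal)
Compute 12 × 6 = 72
72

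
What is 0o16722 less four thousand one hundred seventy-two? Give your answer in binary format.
Convert 0o16722 (octal) → 1×4096 + 6×512 + 7×64 + 2×8 + 2 = 7634 (decimal)
Convert four thousand one hundred seventy-two (English words) → 4×1000 + 1×100 + 72 = 4172 (decimal)
Compute 7634 - 4172 = 3462
Convert 3462 (decimal) → 3462 = 2048 + 1024 + 256 + 128 + 4 + 2 → 0b110110000110 (binary)
0b110110000110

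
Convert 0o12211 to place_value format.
Convert 0o12211 (octal) → 1×4096 + 2×512 + 2×64 + 1×8 + 1 = 5257 (decimal)
Convert 5257 (decimal) → 5257 = 5×1000 + 2×100 + 5×10 + 7 → 5 thousands, 2 hundreds, 5 tens, 7 ones (place-value notation)
5 thousands, 2 hundreds, 5 tens, 7 ones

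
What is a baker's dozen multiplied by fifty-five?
Convert a baker's dozen (colloquial) → 13 (decimal)
Convert fifty-five (English words) → 55 (decimal)
Compute 13 × 55 = 715
715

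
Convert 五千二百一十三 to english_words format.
Convert 五千二百一十三 (Chinese numeral) → 5×1000 + 2×100 + 1×10 + 3 = 5213 (decimal)
Convert 5213 (decimal) → 5213 = 5×1000 + 2×100 + 13 → five thousand two hundred thirteen (English words)
five thousand two hundred thirteen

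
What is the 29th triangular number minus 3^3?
The 29th triangular number = 29×30/2 = 435
Convert 3^3 (power) → 27 (decimal)
Compute 435 - 27 = 408
408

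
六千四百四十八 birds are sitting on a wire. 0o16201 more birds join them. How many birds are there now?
Convert 六千四百四十八 (Chinese numeral) → 6×1000 + 4×100 + 4×10 + 8 = 6448 (decimal)
Convert 0o16201 (octal) → 1×4096 + 6×512 + 2×64 + 1 = 7297 (decimal)
Compute 6448 + 7297 = 13745
13745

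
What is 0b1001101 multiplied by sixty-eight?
Convert 0b1001101 (binary) → 64 + 8 + 4 + 1 = 77 (decimal)
Convert sixty-eight (English words) → 68 (decimal)
Compute 77 × 68 = 5236
5236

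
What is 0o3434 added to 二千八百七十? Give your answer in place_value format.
Convert 0o3434 (octal) → 3×512 + 4×64 + 3×8 + 4 = 1820 (decimal)
Convert 二千八百七十 (Chinese numeral) → 2×1000 + 8×100 + 7×10 = 2870 (decimal)
Compute 1820 + 2870 = 4690
Convert 4690 (decimal) → 4690 = 4×1000 + 6×100 + 9×10 → 4 thousands, 6 hundreds, 9 tens (place-value notation)
4 thousands, 6 hundreds, 9 tens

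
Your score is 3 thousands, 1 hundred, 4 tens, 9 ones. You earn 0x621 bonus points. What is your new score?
Convert 3 thousands, 1 hundred, 4 tens, 9 ones (place-value notation) → 3×1000 + 1×100 + 4×10 + 9 = 3149 (decimal)
Convert 0x621 (hexadecimal) → 6×256 + 2×16 + 1 = 1569 (decimal)
Compute 3149 + 1569 = 4718
4718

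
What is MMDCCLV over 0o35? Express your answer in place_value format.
Convert MMDCCLV (Roman numeral) → 1000 + 1000 + 500 + 100 + 100 + 50 + 5 = 2755 (decimal)
Convert 0o35 (octal) → 3×8 + 5 = 29 (decimal)
Compute 2755 ÷ 29 = 95
Convert 95 (decimal) → 95 = 9×10 + 5 → 9 tens, 5 ones (place-value notation)
9 tens, 5 ones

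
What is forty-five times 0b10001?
Convert forty-five (English words) → 45 (decimal)
Convert 0b10001 (binary) → 16 + 1 = 17 (decimal)
Compute 45 × 17 = 765
765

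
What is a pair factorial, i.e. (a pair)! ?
Convert a pair (colloquial) → 2 (decimal)
Compute 2! = 2
2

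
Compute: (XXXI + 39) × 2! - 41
Convert XXXI (Roman numeral) → 10 + 10 + 10 + 1 = 31 (decimal)
Convert 2! (factorial) → 2 (decimal)
Expression in decimal: (31 + 39) × 2 - 41
Parentheses first: 31 + 39 = 70
Multiply: 70 × 2 = 140
Subtract: 140 - 41 = 99
99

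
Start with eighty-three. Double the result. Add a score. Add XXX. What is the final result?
Convert eighty-three (English words) → 83 (decimal)
Start: 83
83 × 2 = 166
Convert a score (colloquial) → 20 (decimal)
166 + 20 = 186
Convert XXX (Roman numeral) → 10 + 10 + 10 = 30 (decimal)
186 + 30 = 216
216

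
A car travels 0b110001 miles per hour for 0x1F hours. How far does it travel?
Convert 0b110001 (binary) → 32 + 16 + 1 = 49 (decimal)
Convert 0x1F (hexadecimal) → 1×16 + 15 = 31 (decimal)
Compute 49 × 31 = 1519
1519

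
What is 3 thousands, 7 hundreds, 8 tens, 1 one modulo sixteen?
Convert 3 thousands, 7 hundreds, 8 tens, 1 one (place-value notation) → 3×1000 + 7×100 + 8×10 + 1 = 3781 (decimal)
Convert sixteen (English words) → 16 (decimal)
Compute 3781 mod 16 = 5
5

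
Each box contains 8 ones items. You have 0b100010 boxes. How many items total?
Convert 8 ones (place-value notation) → 8 (decimal)
Convert 0b100010 (binary) → 32 + 2 = 34 (decimal)
Compute 8 × 34 = 272
272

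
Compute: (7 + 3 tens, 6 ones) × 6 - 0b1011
Convert 3 tens, 6 ones (place-value notation) → 3×10 + 6 = 36 (decimal)
Convert 0b1011 (binary) → 8 + 2 + 1 = 11 (decimal)
Expression in decimal: (7 + 36) × 6 - 11
Parentheses first: 7 + 36 = 43
Multiply: 43 × 6 = 258
Subtract: 258 - 11 = 247
247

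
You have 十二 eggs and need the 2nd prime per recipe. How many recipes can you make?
Convert 十二 (Chinese numeral) → 1×10 + 2 = 12 (decimal)
Convert the 2nd prime (prime index) → 3 (decimal)
Compute 12 ÷ 3 = 4
4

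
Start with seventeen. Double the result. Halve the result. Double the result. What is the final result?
Convert seventeen (English words) → 17 (decimal)
Start: 17
17 × 2 = 34
34 ÷ 2 = 17
17 × 2 = 34
34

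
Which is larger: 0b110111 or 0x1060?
Convert 0b110111 (binary) → 32 + 16 + 4 + 2 + 1 = 55 (decimal)
Convert 0x1060 (hexadecimal) → 1×4096 + 6×16 = 4192 (decimal)
Compare 55 vs 4192: larger = 4192
4192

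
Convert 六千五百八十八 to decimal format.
Convert 六千五百八十八 (Chinese numeral) → 6×1000 + 5×100 + 8×10 + 8 = 6588 (decimal)
6588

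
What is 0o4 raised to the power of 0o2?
Convert 0o4 (octal) → 4 (decimal)
Convert 0o2 (octal) → 2 (decimal)
Compute 4 ^ 2 = 16
16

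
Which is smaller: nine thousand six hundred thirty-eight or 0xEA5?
Convert nine thousand six hundred thirty-eight (English words) → 9×1000 + 6×100 + 38 = 9638 (decimal)
Convert 0xEA5 (hexadecimal) → 14×256 + 10×16 + 5 = 3749 (decimal)
Compare 9638 vs 3749: smaller = 3749
3749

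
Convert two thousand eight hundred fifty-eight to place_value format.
Convert two thousand eight hundred fifty-eight (English words) → 2×1000 + 8×100 + 58 = 2858 (decimal)
Convert 2858 (decimal) → 2858 = 2×1000 + 8×100 + 5×10 + 8 → 2 thousands, 8 hundreds, 5 tens, 8 ones (place-value notation)
2 thousands, 8 hundreds, 5 tens, 8 ones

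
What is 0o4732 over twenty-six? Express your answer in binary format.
Convert 0o4732 (octal) → 4×512 + 7×64 + 3×8 + 2 = 2522 (decimal)
Convert twenty-six (English words) → 26 (decimal)
Compute 2522 ÷ 26 = 97
Convert 97 (decimal) → 97 = 64 + 32 + 1 → 0b1100001 (binary)
0b1100001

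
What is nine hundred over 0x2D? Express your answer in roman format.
Convert nine hundred (English words) → 9×100 = 900 (decimal)
Convert 0x2D (hexadecimal) → 2×16 + 13 = 45 (decimal)
Compute 900 ÷ 45 = 20
Convert 20 (decimal) → 20 = 10 + 10 → XX (Roman numeral)
XX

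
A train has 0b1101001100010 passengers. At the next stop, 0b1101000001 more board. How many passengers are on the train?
Convert 0b1101001100010 (binary) → 4096 + 2048 + 512 + 64 + 32 + 2 = 6754 (decimal)
Convert 0b1101000001 (binary) → 512 + 256 + 64 + 1 = 833 (decimal)
Compute 6754 + 833 = 7587
7587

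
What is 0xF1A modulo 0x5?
Convert 0xF1A (hexadecimal) → 15×256 + 1×16 + 10 = 3866 (decimal)
Convert 0x5 (hexadecimal) → 5 (decimal)
Compute 3866 mod 5 = 1
1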